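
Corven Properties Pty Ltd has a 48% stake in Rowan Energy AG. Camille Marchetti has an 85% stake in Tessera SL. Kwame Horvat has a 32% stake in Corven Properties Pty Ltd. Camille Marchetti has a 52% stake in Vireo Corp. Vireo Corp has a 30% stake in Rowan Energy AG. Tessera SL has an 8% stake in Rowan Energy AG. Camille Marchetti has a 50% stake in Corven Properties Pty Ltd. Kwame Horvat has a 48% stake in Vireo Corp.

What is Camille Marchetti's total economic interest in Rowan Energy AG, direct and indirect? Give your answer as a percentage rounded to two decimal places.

46.40%

Camille reaches Rowan along 3 paths.
Via Corven: 50% × 48% = 24%.
Via Vireo: 52% × 30% = 15.6%.
Via Tessera: 85% × 8% = 6.8%.
Total: 24% + 15.6% + 6.8% = 46.4%.
Rounded: 46.40%.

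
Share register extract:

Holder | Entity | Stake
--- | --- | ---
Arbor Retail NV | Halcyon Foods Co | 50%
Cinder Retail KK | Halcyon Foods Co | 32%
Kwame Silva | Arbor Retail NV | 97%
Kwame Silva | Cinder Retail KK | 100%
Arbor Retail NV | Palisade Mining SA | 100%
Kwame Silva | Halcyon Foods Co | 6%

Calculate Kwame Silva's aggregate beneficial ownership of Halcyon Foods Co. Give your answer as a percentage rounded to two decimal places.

Kwame reaches Halcyon along 3 paths.
Via Cinder: 100% × 32% = 32%.
Direct stake: 6% = 6%.
Via Arbor: 97% × 50% = 48.5%.
Total: 32% + 6% + 48.5% = 86.5%.
Rounded: 86.50%.

86.50%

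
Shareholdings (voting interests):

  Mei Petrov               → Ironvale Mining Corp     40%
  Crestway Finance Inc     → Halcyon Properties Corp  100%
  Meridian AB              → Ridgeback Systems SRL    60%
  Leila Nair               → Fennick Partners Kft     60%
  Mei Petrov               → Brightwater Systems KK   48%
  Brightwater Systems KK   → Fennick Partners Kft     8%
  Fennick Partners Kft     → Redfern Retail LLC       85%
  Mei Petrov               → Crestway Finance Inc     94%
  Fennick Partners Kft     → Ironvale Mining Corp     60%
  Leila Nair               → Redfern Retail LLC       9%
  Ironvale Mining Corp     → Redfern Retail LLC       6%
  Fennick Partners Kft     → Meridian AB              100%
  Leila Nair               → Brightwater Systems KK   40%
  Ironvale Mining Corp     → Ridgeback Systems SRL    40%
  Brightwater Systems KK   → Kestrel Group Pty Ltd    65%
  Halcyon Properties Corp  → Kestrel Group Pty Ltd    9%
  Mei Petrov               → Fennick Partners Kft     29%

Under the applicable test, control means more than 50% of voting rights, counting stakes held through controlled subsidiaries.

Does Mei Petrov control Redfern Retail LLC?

Mei holds 94% of Crestway, so Mei controls Crestway.
Crestway holds 100% of Halcyon, so Mei controls Halcyon.
Neither Mei nor any entity Mei controls holds any voting interest in Redfern.
So Mei does not control Redfern.

No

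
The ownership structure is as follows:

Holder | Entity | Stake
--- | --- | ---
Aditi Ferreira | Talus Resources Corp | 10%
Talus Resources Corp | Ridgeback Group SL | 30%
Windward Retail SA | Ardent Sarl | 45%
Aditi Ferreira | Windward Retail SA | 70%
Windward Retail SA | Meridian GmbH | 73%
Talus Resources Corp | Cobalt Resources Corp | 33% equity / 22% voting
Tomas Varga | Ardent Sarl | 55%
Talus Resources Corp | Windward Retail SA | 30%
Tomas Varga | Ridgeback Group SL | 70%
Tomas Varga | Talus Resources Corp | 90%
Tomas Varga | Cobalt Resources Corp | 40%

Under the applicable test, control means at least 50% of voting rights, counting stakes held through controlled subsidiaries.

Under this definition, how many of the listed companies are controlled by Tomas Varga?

Tomas holds 90% of Talus, so Tomas controls Talus.
Tomas and Talus together hold 40% + 22% = 62% of Cobalt, so Tomas controls Cobalt.
Tomas holds 55% of Ardent, so Tomas controls Ardent.
Tomas and Talus together hold 70% + 30% = 100% of Ridgeback, so Tomas controls Ridgeback.
No other company's threshold is met.
Tomas controls 4 companies.

4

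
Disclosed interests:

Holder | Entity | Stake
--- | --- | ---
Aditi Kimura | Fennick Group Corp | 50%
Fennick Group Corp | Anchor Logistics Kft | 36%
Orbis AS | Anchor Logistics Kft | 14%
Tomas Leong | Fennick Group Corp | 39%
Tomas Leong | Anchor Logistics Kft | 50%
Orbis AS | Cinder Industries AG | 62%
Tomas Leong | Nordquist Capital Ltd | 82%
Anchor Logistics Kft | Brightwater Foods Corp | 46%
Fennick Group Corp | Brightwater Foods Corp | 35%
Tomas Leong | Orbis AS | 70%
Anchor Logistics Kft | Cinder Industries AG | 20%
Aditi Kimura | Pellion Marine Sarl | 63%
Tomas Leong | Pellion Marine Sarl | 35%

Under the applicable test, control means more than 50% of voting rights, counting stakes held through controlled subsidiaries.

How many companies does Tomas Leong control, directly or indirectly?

4

Tomas holds 70% of Orbis, so Tomas controls Orbis.
Tomas holds 82% of Nordquist, so Tomas controls Nordquist.
Tomas and Orbis together hold 50% + 14% = 64% of Anchor, so Tomas controls Anchor.
Anchor and Orbis together hold 20% + 62% = 82% of Cinder, so Tomas controls Cinder.
No other company's threshold is met.
Tomas controls 4 companies.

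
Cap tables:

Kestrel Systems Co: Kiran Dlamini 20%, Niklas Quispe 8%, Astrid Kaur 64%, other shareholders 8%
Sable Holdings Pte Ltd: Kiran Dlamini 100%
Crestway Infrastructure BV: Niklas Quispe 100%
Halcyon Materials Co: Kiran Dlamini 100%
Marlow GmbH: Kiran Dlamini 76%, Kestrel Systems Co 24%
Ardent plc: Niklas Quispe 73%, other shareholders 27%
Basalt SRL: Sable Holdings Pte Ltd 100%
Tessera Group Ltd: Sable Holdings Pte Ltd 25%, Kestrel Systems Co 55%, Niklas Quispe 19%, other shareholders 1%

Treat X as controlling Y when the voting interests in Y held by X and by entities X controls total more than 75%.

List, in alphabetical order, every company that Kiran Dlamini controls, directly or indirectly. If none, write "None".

Basalt SRL, Halcyon Materials Co, Marlow GmbH, Sable Holdings Pte Ltd

Kiran holds 100% of Sable, so Kiran controls Sable.
Kiran holds 100% of Halcyon, so Kiran controls Halcyon.
Kiran holds 76% of Marlow, so Kiran controls Marlow.
Sable holds 100% of Basalt, so Kiran controls Basalt.
No other company's threshold is met.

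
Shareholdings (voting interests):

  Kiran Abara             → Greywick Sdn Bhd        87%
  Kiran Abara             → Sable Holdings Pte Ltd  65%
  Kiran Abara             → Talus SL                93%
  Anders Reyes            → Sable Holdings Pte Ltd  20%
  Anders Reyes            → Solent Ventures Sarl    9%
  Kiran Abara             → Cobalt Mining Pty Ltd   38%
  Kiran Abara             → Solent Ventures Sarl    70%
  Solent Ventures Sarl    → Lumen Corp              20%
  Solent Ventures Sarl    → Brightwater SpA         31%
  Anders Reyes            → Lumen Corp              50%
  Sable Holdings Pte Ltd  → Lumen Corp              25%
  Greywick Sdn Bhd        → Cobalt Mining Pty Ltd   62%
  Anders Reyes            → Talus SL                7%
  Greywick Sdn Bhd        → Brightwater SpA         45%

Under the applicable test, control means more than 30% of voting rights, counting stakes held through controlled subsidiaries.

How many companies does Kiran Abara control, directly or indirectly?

Kiran holds 65% of Sable, so Kiran controls Sable.
Kiran holds 93% of Talus, so Kiran controls Talus.
Kiran holds 70% of Solent, so Kiran controls Solent.
Kiran holds 87% of Greywick, so Kiran controls Greywick.
Kiran and Greywick together hold 38% + 62% = 100% of Cobalt, so Kiran controls Cobalt.
Solent and Greywick together hold 31% + 45% = 76% of Brightwater, so Kiran controls Brightwater.
Sable and Solent together hold 25% + 20% = 45% of Lumen, so Kiran controls Lumen.
Kiran controls 7 companies.

7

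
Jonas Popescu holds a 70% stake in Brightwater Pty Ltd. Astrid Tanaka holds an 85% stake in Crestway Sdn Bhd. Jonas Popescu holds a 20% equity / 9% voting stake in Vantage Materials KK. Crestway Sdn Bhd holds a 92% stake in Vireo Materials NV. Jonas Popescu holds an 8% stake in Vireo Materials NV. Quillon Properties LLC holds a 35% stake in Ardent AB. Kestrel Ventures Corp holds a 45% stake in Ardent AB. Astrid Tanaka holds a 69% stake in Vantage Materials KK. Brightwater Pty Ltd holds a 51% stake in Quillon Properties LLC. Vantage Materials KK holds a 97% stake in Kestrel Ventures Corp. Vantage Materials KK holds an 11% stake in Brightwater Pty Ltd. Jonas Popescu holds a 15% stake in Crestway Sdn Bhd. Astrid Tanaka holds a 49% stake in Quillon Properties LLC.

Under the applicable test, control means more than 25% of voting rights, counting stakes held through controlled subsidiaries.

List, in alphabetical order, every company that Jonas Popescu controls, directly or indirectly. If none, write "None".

Jonas holds 70% of Brightwater, so Jonas controls Brightwater.
Brightwater holds 51% of Quillon, so Jonas controls Quillon.
Quillon holds 35% of Ardent, so Jonas controls Ardent.
No other company's threshold is met.

Ardent AB, Brightwater Pty Ltd, Quillon Properties LLC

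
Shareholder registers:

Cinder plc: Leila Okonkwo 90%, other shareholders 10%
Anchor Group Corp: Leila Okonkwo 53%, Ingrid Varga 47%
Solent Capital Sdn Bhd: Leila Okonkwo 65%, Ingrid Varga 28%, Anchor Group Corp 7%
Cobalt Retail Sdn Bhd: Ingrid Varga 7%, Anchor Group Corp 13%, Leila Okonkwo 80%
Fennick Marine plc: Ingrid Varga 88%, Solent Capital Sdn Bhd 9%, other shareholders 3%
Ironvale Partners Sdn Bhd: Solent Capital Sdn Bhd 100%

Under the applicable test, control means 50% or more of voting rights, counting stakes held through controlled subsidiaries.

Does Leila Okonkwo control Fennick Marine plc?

Leila holds 90% of Cinder, so Leila controls Cinder.
Leila holds 53% of Anchor, so Leila controls Anchor.
Leila and Anchor together hold 65% + 7% = 72% of Solent, so Leila controls Solent.
Anchor and Leila together hold 13% + 80% = 93% of Cobalt, so Leila controls Cobalt.
Solent holds 100% of Ironvale, so Leila controls Ironvale.
In Fennick, Leila's side holds only 9%, not ≥ 50%.
So Leila does not control Fennick.

No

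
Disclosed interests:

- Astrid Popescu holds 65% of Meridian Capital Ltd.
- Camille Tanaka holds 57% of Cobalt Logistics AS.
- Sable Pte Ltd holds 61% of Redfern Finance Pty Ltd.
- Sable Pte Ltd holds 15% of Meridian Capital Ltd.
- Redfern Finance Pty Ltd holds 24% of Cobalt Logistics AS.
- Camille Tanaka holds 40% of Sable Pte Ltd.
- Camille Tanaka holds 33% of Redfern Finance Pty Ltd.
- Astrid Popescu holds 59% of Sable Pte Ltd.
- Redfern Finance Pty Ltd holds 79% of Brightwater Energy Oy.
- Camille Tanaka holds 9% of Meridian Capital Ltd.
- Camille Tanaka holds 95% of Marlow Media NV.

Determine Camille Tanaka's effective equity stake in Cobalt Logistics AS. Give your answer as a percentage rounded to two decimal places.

Camille reaches Cobalt along 3 paths.
Direct stake: 57% = 57%.
Via Redfern: 33% × 24% = 7.92%.
Via Sable → Redfern: 40% × 61% × 24% = 5.856%.
Total: 57% + 7.92% + 5.856% = 70.776%.
Rounded: 70.78%.

70.78%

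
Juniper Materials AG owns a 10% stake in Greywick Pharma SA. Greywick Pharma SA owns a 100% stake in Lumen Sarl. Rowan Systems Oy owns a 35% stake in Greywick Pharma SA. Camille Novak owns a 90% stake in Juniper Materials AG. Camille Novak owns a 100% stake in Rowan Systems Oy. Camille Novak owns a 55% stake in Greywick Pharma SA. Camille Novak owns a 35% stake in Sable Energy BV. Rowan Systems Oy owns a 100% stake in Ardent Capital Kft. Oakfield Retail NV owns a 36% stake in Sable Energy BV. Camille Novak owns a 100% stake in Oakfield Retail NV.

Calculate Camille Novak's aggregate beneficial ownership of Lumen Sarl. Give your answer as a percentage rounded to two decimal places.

99.00%

Camille reaches Lumen along 3 paths.
Via Greywick: 55% × 100% = 55%.
Via Juniper → Greywick: 90% × 10% × 100% = 9%.
Via Rowan → Greywick: 100% × 35% × 100% = 35%.
Total: 55% + 9% + 35% = 99%.
Rounded: 99.00%.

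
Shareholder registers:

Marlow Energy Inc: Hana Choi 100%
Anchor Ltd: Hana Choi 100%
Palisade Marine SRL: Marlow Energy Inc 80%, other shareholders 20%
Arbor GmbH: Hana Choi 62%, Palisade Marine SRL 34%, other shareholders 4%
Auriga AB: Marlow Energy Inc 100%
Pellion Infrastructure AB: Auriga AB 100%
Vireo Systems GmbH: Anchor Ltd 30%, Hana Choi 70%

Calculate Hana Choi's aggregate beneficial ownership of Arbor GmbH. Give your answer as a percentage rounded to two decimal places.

89.20%

Hana reaches Arbor along 2 paths.
Direct stake: 62% = 62%.
Via Marlow → Palisade: 100% × 80% × 34% = 27.2%.
Total: 62% + 27.2% = 89.2%.
Rounded: 89.20%.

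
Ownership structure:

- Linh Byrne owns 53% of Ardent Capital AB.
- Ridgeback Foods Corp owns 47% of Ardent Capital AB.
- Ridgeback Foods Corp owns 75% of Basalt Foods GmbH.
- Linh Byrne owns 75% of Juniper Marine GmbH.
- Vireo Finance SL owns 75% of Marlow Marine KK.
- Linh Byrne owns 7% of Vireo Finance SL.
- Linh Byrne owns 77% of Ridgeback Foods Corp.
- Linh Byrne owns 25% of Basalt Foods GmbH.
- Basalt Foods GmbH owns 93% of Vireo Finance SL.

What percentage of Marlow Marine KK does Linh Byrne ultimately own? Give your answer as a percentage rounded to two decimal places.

62.97%

Linh reaches Marlow along 3 paths.
Via Basalt → Vireo: 25% × 93% × 75% = 17.4375%.
Via Ridgeback → Basalt → Vireo: 77% × 75% × 93% × 75% = 40.280625%.
Via Vireo: 7% × 75% = 5.25%.
Total: 17.4375% + 40.280625% + 5.25% = 62.968125%.
Rounded: 62.97%.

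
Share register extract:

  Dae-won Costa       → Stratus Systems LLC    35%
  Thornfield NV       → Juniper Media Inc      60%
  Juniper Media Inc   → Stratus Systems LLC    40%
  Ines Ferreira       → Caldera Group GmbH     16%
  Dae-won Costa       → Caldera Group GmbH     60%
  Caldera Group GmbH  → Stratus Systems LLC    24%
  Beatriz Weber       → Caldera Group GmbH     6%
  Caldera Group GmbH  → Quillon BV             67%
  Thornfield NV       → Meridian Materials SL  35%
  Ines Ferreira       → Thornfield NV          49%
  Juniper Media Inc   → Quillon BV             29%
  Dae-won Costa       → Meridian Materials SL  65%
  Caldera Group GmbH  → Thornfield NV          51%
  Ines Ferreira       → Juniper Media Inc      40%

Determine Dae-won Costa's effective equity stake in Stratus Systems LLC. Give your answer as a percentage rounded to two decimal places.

56.74%

Dae-won reaches Stratus along 3 paths.
Via Caldera: 60% × 24% = 14.4%.
Direct stake: 35% = 35%.
Via Caldera → Thornfield → Juniper: 60% × 51% × 60% × 40% = 7.344%.
Total: 14.4% + 35% + 7.344% = 56.744%.
Rounded: 56.74%.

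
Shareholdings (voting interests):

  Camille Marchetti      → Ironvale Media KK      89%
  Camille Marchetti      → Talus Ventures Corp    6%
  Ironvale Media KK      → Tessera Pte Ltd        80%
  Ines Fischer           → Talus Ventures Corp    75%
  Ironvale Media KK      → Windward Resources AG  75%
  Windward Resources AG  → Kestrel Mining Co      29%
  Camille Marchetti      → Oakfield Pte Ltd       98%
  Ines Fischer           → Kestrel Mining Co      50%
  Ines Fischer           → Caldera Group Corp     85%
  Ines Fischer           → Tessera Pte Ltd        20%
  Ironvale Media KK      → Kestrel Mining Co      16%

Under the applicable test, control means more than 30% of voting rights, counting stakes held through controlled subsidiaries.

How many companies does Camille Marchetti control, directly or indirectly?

5

Camille holds 89% of Ironvale, so Camille controls Ironvale.
Camille holds 98% of Oakfield, so Camille controls Oakfield.
Ironvale holds 75% of Windward, so Camille controls Windward.
Ironvale holds 80% of Tessera, so Camille controls Tessera.
Windward and Ironvale together hold 29% + 16% = 45% of Kestrel, so Camille controls Kestrel.
No other company's threshold is met.
Camille controls 5 companies.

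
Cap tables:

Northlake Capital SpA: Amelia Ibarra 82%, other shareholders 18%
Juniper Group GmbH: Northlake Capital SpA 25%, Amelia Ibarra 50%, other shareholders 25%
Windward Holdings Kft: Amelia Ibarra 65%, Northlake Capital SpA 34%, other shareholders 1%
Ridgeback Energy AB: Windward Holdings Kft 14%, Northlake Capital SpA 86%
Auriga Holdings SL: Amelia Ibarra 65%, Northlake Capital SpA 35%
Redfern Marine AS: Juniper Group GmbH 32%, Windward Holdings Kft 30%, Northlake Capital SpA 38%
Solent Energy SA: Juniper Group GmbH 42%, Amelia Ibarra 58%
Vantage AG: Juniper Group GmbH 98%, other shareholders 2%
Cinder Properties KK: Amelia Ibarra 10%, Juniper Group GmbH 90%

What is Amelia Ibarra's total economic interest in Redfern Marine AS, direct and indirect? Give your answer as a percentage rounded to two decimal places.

81.58%

Amelia reaches Redfern along 5 paths.
Via Northlake → Juniper: 82% × 25% × 32% = 6.56%.
Via Juniper: 50% × 32% = 16%.
Via Windward: 65% × 30% = 19.5%.
Via Northlake → Windward: 82% × 34% × 30% = 8.364%.
Via Northlake: 82% × 38% = 31.16%.
Total: 6.56% + 16% + 19.5% + 8.364% + 31.16% = 81.584%.
Rounded: 81.58%.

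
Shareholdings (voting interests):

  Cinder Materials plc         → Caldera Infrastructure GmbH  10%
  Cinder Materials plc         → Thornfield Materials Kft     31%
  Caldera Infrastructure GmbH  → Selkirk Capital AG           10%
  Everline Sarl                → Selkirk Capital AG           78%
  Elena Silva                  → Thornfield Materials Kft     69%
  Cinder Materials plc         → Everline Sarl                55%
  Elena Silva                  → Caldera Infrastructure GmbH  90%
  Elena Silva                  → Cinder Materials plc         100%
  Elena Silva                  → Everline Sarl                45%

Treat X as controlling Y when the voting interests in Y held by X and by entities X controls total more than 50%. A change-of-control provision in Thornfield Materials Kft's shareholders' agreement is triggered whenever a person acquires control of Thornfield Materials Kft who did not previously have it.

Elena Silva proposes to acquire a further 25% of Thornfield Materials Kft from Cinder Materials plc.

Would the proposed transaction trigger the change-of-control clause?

No

The purchase adds only to Elena's holdings (Cinder's stake shrinks), so Elena is the only person who could newly come to control Thornfield.
Elena holds 100% of Cinder, so Elena controls Cinder.
Cinder and Elena together hold 31% + 69% = 100% of Thornfield, so Elena controls Thornfield.
So Elena already controls Thornfield before the transaction.
After the purchase, Elena's direct stake in Thornfield rises to 69% + 25% = 94%, and Cinder's stake falls to 6%.
Elena controlled Thornfield already, so this is not a new person acquiring control; every other person's position is unchanged or reduced.
No new person acquires control, so the clause is not triggered.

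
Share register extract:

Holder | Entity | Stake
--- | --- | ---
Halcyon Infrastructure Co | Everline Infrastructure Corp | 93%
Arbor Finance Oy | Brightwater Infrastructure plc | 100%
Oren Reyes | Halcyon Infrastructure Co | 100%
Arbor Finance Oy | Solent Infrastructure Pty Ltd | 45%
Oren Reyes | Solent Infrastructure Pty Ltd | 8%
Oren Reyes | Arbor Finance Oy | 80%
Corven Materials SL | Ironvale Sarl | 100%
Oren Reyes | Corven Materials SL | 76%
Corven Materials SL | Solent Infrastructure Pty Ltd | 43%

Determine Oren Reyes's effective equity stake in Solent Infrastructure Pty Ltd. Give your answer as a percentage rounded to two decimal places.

Oren reaches Solent along 3 paths.
Via Corven: 76% × 43% = 32.68%.
Via Arbor: 80% × 45% = 36%.
Direct stake: 8% = 8%.
Total: 32.68% + 36% + 8% = 76.68%.

76.68%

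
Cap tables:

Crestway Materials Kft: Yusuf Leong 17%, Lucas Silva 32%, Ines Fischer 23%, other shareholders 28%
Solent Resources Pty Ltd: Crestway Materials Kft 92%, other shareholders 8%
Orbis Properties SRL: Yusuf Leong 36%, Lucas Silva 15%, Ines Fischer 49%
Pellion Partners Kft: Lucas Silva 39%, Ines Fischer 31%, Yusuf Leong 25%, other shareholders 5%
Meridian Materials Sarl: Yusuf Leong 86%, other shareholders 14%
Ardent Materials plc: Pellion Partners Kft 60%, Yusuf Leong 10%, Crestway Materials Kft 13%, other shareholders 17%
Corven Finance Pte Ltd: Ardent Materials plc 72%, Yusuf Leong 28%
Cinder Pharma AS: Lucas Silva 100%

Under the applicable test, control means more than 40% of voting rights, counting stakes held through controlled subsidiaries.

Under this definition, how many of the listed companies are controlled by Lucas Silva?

Lucas holds 100% of Cinder, so Lucas controls Cinder.
No other company's threshold is met.
Lucas controls 1 company.

1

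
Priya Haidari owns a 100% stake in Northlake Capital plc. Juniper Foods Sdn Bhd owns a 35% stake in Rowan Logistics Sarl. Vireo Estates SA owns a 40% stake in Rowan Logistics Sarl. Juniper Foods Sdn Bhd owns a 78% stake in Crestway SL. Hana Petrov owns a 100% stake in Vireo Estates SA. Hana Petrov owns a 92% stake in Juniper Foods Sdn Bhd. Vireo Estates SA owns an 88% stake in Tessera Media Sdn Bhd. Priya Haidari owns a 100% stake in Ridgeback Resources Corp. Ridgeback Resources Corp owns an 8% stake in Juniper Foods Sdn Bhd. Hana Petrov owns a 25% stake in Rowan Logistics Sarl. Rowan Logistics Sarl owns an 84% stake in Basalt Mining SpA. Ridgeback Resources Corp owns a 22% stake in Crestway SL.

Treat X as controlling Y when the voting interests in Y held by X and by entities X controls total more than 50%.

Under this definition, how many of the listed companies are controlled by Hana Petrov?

Hana holds 100% of Vireo, so Hana controls Vireo.
Hana holds 92% of Juniper, so Hana controls Juniper.
Juniper holds 78% of Crestway, so Hana controls Crestway.
Juniper and Hana and Vireo together hold 35% + 25% + 40% = 100% of Rowan, so Hana controls Rowan.
Vireo holds 88% of Tessera, so Hana controls Tessera.
Rowan holds 84% of Basalt, so Hana controls Basalt.
No other company's threshold is met.
Hana controls 6 companies.

6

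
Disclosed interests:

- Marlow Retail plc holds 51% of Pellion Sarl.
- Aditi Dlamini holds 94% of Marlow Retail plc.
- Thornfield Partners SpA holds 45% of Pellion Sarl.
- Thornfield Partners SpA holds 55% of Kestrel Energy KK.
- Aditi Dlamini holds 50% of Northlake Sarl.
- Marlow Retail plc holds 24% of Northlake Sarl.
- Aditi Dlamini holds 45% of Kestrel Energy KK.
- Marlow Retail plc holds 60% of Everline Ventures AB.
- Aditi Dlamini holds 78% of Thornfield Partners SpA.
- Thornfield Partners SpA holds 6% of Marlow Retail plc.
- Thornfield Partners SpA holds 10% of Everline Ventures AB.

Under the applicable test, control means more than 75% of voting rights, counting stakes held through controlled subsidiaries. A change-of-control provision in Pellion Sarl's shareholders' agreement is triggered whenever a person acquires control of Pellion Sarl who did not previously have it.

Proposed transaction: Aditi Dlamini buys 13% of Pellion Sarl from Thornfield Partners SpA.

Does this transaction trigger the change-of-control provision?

No

The purchase adds only to Aditi's holdings (Thornfield's stake shrinks), so Aditi is the only person who could newly come to control Pellion.
Aditi holds 78% of Thornfield, so Aditi controls Thornfield.
Aditi and Thornfield together hold 94% + 6% = 100% of Marlow, so Aditi controls Marlow.
Marlow and Thornfield together hold 51% + 45% = 96% of Pellion, so Aditi controls Pellion.
So Aditi already controls Pellion before the transaction.
After the purchase, Aditi holds 13% of Pellion directly, and Thornfield's stake falls to 32%.
Aditi controlled Pellion already, so this is not a new person acquiring control; every other person's position is unchanged or reduced.
No new person acquires control, so the clause is not triggered.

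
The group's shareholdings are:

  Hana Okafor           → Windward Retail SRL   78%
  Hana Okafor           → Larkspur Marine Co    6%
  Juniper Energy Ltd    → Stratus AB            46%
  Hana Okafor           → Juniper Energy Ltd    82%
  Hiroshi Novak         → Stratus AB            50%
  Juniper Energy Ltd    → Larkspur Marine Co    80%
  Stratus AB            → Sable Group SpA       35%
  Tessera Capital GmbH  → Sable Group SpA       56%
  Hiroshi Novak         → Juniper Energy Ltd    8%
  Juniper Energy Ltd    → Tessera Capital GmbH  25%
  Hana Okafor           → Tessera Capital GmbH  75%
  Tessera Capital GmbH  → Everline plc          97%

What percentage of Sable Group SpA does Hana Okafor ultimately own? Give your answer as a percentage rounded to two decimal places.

Hana reaches Sable along 3 paths.
Via Juniper → Stratus: 82% × 46% × 35% = 13.202%.
Via Tessera: 75% × 56% = 42%.
Via Juniper → Tessera: 82% × 25% × 56% = 11.48%.
Total: 13.202% + 42% + 11.48% = 66.682%.
Rounded: 66.68%.

66.68%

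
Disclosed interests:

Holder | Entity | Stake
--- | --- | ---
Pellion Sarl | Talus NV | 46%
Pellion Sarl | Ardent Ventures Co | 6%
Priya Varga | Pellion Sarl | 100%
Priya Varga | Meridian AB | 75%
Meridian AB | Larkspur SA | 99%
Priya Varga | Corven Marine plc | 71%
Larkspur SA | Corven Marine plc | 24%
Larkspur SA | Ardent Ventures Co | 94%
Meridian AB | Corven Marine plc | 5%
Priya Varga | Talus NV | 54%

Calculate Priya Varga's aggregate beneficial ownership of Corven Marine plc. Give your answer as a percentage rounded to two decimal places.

Priya reaches Corven along 3 paths.
Direct stake: 71% = 71%.
Via Meridian → Larkspur: 75% × 99% × 24% = 17.82%.
Via Meridian: 75% × 5% = 3.75%.
Total: 71% + 17.82% + 3.75% = 92.57%.

92.57%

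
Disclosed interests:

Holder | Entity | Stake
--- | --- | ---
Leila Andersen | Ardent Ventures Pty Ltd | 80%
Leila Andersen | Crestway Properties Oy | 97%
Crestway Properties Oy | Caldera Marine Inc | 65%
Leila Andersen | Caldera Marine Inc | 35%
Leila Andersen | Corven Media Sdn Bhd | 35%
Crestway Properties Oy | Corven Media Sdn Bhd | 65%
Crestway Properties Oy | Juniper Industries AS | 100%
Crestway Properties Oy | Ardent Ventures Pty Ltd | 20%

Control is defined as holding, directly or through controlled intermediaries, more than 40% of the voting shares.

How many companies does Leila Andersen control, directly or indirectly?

5

Leila holds 97% of Crestway, so Leila controls Crestway.
Crestway and Leila together hold 65% + 35% = 100% of Caldera, so Leila controls Caldera.
Crestway and Leila together hold 65% + 35% = 100% of Corven, so Leila controls Corven.
Crestway holds 100% of Juniper, so Leila controls Juniper.
Crestway and Leila together hold 20% + 80% = 100% of Ardent, so Leila controls Ardent.
Leila controls 5 companies.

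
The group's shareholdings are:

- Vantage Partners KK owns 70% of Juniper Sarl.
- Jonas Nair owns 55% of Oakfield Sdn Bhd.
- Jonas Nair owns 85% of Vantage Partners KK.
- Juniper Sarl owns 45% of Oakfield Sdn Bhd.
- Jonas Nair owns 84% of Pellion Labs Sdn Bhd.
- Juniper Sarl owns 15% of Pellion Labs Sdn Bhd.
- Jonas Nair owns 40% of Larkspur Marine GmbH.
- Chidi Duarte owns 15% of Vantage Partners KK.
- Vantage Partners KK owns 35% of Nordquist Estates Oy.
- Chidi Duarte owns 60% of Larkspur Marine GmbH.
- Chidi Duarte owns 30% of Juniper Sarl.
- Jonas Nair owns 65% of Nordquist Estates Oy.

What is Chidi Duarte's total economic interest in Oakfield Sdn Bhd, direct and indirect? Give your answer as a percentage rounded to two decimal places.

18.23%

Chidi reaches Oakfield along 2 paths.
Via Vantage → Juniper: 15% × 70% × 45% = 4.725%.
Via Juniper: 30% × 45% = 13.5%.
Total: 4.725% + 13.5% = 18.225%.
Rounded: 18.23%.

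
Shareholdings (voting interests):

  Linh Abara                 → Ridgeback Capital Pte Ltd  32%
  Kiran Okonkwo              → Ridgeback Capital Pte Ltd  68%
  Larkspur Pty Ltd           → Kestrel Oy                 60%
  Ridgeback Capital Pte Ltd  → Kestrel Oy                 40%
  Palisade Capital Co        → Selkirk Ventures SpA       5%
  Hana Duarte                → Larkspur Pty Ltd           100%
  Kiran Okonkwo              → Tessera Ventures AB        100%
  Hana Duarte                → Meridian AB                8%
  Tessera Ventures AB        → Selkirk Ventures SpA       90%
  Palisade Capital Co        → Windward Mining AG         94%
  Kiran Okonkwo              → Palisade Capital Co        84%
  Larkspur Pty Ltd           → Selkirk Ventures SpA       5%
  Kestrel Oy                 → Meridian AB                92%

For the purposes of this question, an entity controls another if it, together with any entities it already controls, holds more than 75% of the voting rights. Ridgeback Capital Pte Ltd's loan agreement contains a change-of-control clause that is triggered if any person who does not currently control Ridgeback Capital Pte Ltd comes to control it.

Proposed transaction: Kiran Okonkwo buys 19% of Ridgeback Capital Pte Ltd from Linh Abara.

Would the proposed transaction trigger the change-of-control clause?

Yes

The purchase adds only to Kiran's holdings (Linh's stake shrinks), so Kiran is the only person who could newly come to control Ridgeback.
Kiran holds 100% of Tessera, so Kiran controls Tessera.
Kiran holds 84% of Palisade, so Kiran controls Palisade.
Palisade and Tessera together hold 5% + 90% = 95% of Selkirk, so Kiran controls Selkirk.
Palisade holds 94% of Windward, so Kiran controls Windward.
In Ridgeback, Kiran's side holds only 68%, not > 75%.
So before the transaction, Kiran does not control Ridgeback.
After the purchase, Kiran's direct stake in Ridgeback rises to 68% + 19% = 87%, and Linh's stake falls to 13%.
Kiran holds 87% of Ridgeback, so Kiran controls Ridgeback.
Kiran did not control Ridgeback before and does after, so the clause is triggered.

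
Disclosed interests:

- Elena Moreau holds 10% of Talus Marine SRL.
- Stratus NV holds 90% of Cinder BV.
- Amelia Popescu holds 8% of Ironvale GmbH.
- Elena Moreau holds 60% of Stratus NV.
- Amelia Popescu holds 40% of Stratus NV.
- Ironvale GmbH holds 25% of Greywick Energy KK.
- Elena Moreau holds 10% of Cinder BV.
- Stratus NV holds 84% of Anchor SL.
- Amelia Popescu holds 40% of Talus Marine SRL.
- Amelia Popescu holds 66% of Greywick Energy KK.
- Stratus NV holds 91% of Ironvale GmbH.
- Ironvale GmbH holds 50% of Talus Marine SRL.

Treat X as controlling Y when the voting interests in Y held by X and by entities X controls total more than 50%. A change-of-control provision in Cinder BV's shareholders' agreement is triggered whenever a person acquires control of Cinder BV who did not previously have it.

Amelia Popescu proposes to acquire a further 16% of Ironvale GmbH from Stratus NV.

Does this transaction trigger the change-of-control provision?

The purchase adds only to Amelia's holdings (Stratus's stake shrinks), so Amelia is the only person who could newly come to control Cinder.
Amelia holds 66% of Greywick, so Amelia controls Greywick.
Neither Amelia nor any entity Amelia controls holds any voting interest in Cinder.
So before the transaction, Amelia does not control Cinder.
After the purchase, Amelia's direct stake in Ironvale rises to 8% + 16% = 24%, and Stratus's stake falls to 75%.
Amelia's side now holds 24% of Ironvale, not > 50%, so Amelia still does not control Ironvale.
After the transaction, neither Amelia nor any entity Amelia controls holds a voting interest in Cinder, so Amelia still does not control it.
No new person acquires control, so the clause is not triggered.

No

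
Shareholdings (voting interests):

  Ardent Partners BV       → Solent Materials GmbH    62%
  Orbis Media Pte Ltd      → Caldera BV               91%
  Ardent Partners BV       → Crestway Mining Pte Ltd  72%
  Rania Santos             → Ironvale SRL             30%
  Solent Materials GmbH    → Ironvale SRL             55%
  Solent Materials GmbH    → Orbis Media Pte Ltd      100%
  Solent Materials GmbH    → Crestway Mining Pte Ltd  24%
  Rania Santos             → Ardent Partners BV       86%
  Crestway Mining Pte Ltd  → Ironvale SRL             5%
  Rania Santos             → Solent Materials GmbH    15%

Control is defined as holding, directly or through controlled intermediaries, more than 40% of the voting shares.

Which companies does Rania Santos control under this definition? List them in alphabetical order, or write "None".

Rania holds 86% of Ardent, so Rania controls Ardent.
Rania and Ardent together hold 15% + 62% = 77% of Solent, so Rania controls Solent.
Solent holds 100% of Orbis, so Rania controls Orbis.
Ardent and Solent together hold 72% + 24% = 96% of Crestway, so Rania controls Crestway.
Solent and Rania and Crestway together hold 55% + 30% + 5% = 90% of Ironvale, so Rania controls Ironvale.
Orbis holds 91% of Caldera, so Rania controls Caldera.

Ardent Partners BV, Caldera BV, Crestway Mining Pte Ltd, Ironvale SRL, Orbis Media Pte Ltd, Solent Materials GmbH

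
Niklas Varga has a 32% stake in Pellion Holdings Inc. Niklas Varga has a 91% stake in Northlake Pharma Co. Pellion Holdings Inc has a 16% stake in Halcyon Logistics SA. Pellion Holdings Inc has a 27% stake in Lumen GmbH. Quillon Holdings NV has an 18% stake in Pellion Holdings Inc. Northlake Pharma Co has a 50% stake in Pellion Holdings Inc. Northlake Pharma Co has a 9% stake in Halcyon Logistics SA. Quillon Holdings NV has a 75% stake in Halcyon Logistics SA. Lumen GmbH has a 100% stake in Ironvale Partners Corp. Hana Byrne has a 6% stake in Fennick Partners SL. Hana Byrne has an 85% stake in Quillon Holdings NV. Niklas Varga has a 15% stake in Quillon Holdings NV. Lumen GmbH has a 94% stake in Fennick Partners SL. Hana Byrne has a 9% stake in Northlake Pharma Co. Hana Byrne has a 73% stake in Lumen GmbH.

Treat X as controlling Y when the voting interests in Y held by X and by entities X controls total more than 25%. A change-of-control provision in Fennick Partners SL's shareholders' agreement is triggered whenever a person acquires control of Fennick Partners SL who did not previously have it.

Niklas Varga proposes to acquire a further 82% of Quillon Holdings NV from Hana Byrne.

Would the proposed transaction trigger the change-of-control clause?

No

The purchase adds only to Niklas's holdings (Hana's stake shrinks), so Niklas is the only person who could newly come to control Fennick.
Niklas holds 91% of Northlake, so Niklas controls Northlake.
Niklas and Northlake together hold 32% + 50% = 82% of Pellion, so Niklas controls Pellion.
Pellion holds 27% of Lumen, so Niklas controls Lumen.
Lumen holds 94% of Fennick, so Niklas controls Fennick.
So Niklas already controls Fennick before the transaction.
After the purchase, Niklas's direct stake in Quillon rises to 15% + 82% = 97%, and Hana's stake falls to 3%.
Niklas controlled Fennick already, so this is not a new person acquiring control; every other person's position is unchanged or reduced.
No new person acquires control, so the clause is not triggered.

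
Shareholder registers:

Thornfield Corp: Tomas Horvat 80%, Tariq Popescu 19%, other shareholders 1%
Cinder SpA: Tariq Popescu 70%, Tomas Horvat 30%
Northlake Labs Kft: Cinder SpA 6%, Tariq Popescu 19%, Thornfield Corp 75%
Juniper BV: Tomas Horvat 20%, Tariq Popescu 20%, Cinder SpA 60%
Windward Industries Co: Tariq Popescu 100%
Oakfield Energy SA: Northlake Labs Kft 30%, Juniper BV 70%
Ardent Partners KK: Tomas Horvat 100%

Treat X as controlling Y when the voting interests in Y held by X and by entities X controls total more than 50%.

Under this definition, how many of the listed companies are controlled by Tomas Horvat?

3

Tomas holds 80% of Thornfield, so Tomas controls Thornfield.
Thornfield holds 75% of Northlake, so Tomas controls Northlake.
Tomas holds 100% of Ardent, so Tomas controls Ardent.
No other company's threshold is met.
Tomas controls 3 companies.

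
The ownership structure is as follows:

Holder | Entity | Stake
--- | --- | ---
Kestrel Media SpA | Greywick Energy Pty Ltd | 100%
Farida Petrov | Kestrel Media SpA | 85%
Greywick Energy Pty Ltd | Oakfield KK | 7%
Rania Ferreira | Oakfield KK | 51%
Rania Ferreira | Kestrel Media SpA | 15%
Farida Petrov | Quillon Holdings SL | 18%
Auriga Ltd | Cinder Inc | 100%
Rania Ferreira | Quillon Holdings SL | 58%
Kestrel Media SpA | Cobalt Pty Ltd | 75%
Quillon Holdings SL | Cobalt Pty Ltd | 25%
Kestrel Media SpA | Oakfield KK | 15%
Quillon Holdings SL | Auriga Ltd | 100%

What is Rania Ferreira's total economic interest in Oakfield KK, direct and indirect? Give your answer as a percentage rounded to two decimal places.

54.30%

Rania reaches Oakfield along 3 paths.
Via Kestrel: 15% × 15% = 2.25%.
Via Kestrel → Greywick: 15% × 100% × 7% = 1.05%.
Direct stake: 51% = 51%.
Total: 2.25% + 1.05% + 51% = 54.3%.
Rounded: 54.30%.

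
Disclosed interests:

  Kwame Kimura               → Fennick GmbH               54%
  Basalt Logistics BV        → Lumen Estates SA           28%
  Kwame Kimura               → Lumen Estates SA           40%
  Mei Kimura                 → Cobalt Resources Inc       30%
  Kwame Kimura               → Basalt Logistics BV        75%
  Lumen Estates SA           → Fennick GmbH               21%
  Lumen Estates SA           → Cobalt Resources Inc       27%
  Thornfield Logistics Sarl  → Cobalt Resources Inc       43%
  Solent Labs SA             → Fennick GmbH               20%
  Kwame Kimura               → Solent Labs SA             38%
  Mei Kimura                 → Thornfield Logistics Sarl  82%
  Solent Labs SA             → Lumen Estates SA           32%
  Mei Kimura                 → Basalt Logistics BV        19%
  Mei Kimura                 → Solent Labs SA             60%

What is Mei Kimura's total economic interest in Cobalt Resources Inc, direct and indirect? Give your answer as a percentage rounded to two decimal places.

71.88%

Mei reaches Cobalt along 4 paths.
Direct stake: 30% = 30%.
Via Solent → Lumen: 60% × 32% × 27% = 5.184%.
Via Basalt → Lumen: 19% × 28% × 27% = 1.4364%.
Via Thornfield: 82% × 43% = 35.26%.
Total: 30% + 5.184% + 1.4364% + 35.26% = 71.8804%.
Rounded: 71.88%.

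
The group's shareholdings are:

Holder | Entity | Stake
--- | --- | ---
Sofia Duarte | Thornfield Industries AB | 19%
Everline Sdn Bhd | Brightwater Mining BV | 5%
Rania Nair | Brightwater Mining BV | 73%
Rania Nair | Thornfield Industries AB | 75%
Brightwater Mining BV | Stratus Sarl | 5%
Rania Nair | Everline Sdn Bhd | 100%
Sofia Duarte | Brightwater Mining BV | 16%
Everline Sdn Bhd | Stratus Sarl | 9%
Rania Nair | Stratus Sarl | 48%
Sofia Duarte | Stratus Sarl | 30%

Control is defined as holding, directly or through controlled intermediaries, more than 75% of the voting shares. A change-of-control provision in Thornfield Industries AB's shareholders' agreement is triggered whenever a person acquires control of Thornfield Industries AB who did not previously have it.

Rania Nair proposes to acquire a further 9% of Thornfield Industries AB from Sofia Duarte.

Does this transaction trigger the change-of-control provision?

The purchase adds only to Rania's holdings (Sofia's stake shrinks), so Rania is the only person who could newly come to control Thornfield.
Rania holds 100% of Everline, so Rania controls Everline.
Rania and Everline together hold 73% + 5% = 78% of Brightwater, so Rania controls Brightwater.
In Thornfield, Rania's side holds only 75%, not > 75%.
So before the transaction, Rania does not control Thornfield.
After the purchase, Rania's direct stake in Thornfield rises to 75% + 9% = 84%, and Sofia's stake falls to 10%.
Rania holds 84% of Thornfield, so Rania controls Thornfield.
Rania did not control Thornfield before and does after, so the clause is triggered.

Yes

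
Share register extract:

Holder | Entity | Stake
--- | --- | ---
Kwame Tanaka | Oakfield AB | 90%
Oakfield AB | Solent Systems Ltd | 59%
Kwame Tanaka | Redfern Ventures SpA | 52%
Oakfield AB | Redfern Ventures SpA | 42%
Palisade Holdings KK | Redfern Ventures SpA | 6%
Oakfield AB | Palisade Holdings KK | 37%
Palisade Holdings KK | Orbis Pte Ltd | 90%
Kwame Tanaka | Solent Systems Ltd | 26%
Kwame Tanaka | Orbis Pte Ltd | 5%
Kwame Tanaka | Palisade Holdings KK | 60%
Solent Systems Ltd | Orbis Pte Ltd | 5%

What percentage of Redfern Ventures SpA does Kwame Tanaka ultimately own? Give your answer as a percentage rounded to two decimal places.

95.40%

Kwame reaches Redfern along 4 paths.
Via Palisade: 60% × 6% = 3.6%.
Via Oakfield → Palisade: 90% × 37% × 6% = 1.998%.
Direct stake: 52% = 52%.
Via Oakfield: 90% × 42% = 37.8%.
Total: 3.6% + 1.998% + 52% + 37.8% = 95.398%.
Rounded: 95.40%.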